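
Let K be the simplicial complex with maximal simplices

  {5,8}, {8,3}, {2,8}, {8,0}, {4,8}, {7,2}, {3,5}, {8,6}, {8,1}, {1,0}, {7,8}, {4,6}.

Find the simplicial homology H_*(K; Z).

K has 9 vertices, 12 edges.
rank ∂_0 = 0, rank ∂_1 = 8 ⇒ b_0 = 9 − 0 − 8 = 1; all invariant factors of ∂_1 are 1 so no torsion. So H_0 ≅ Z.
rank ∂_1 = 8, rank ∂_2 = 0 ⇒ b_1 = 12 − 8 − 0 = 4. So H_1 ≅ Z^4.

H_0 = Z,  H_1 = Z^4.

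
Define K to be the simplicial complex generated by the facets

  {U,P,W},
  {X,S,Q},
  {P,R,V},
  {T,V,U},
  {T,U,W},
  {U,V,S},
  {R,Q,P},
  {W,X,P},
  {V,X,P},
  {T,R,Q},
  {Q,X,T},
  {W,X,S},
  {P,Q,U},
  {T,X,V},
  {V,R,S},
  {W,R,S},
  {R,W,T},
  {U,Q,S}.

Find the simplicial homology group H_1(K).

H_1 = Z^2.

K has 9 vertices, 27 edges, 18 triangles.
rank ∂_1 = 8, rank ∂_2 = 17 ⇒ b_1 = 27 − 8 − 17 = 2; all invariant factors of ∂_2 are 1 so no torsion. So H_1 ≅ Z^2.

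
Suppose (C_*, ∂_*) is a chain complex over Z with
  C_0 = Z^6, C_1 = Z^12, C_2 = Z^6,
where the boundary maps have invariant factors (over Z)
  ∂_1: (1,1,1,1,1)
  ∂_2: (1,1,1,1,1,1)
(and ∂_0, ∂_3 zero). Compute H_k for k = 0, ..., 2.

H_0 ≅ Z,  H_1 ≅ Z,  H_2 = 0.

H_0: b_0 = 6 − 0 − 5 = 1; torsion from ∂_1 factors > 1: none. So H_0 ≅ Z.
H_1: b_1 = 12 − 5 − 6 = 1; torsion from ∂_2 factors > 1: none. So H_1 ≅ Z.
H_2: b_2 = 6 − 6 − 0 = 0; torsion from ∂_3 factors > 1: none. So H_2 ≅ 0.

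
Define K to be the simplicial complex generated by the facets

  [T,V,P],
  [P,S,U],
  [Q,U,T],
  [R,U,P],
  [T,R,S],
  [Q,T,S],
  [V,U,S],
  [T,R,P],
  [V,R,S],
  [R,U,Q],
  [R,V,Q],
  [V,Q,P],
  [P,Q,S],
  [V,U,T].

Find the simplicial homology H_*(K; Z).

H_0 = Z,  H_1 = Z^2,  H_2 = Z.

Take the total order P < Q < R < S < T < U < V on the vertex set. Then K (dimension 2) consists of the simplices:

  0-simplices (7): P, Q, R, S, T, U, V
  1-simplices (21): PQ, PR, PS, PT, PU, PV, QR, QS, QT, QU, QV, RS, RT, RU, RV, ST, SU, SV, TU, TV, UV
  2-simplices (14): PQS, PQV, PRT, PRU, PSU, PTV, QRU, QRV, QST, QTU, RST, RSV, SUV, TUV

so the chain groups are C_0 ≅ Z^7, C_1 ≅ Z^21, C_2 ≅ Z^14.

Boundary ∂_1: C_1 → C_0 sends each edge [p,q] (with p < q) to q − p. For instance
  ∂PR = R − P.
The resulting 7×21 matrix has rank 6, and its Smith normal form has invariant factors (1,1,1,1,1,1).

∂_2: C_2 → C_1 sends each 2-simplex [p,q,r] to [q,r] − [p,r] + [p,q]. For instance
  ∂QRU = RU − QU + QR,
  ∂SUV = UV − SV + SU.
The resulting 21×14 matrix has rank 13, and its Smith normal form has invariant factors (1,1,1,1,1,1,1,1,1,1,1,1,1).

From H_k ≅ ker(∂_k) / im(∂_{k+1}) we obtain:

  H_0: rank C_0 − rank ∂_1 = 7 − 6 = 1, and the invariant factors of ∂_1 are all 1, so H_0 ≅ Z.
  H_1: rank ker ∂_1 − rank ∂_2 = (21 − 6) − 13 = 2, and the invariant factors of ∂_2 are all 1, so H_1 ≅ Z^2.
  H_2: rank ker ∂_2 − rank ∂_3 = (14 − 13) − 0 = 1, and there is no ∂_3, so H_2 ≅ Z.

As a check, the Euler characteristic is 7 − 21 + 14 = 0, which agrees with 1 − 2 + 1 = 0.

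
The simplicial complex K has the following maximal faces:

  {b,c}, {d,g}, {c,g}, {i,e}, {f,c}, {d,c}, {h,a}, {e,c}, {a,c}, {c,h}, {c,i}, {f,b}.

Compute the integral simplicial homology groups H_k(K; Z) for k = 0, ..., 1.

H_0 = Z,  H_1 = Z^4.

Order the vertices as a < b < c < d < e < f < g < h < i. Listing each simplex with vertices in this order, K has dimension 1 with simplices:

  0-simplices (9): a, b, c, d, e, f, g, h, i
  1-simplices (12): ac, ah, bc, bf, cd, ce, cf, cg, ch, ci, dg, ei

so the chain groups are C_0 ≅ Z^9, C_1 ≅ Z^12.

∂_1: C_1 → C_0 maps an edge to its endpoints' difference, ∂[p,q] = q − p. For instance
  ∂dg = g − d.
This gives a 9×12 integer matrix of rank 8; reducing to Smith normal form yields diagonal entries (1,1,1,1,1,1,1,1).

Reading off H_k = ker ∂_k / im ∂_{k+1}:

  H_0: rank C_0 − rank ∂_1 = 9 − 8 = 1, and the invariant factors of ∂_1 are all 1, so H_0 ≅ Z.
  H_1: rank ker ∂_1 − rank ∂_2 = (12 − 8) − 0 = 4, and there is no ∂_2, so H_1 ≅ Z^4.

As a check, the Euler characteristic is 9 − 12 = -3, which agrees with 1 − 4 = -3.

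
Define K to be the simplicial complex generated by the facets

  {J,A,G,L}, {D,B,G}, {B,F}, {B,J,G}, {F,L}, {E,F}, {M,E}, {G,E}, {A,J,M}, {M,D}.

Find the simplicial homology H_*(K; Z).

H_0 ≅ Z,  H_1 ≅ Z^4,  H_2 = 0,  H_3 = 0.

We work with the vertex ordering A < B < D < E < F < G < J < L < M. The simplices of K, each written with vertices in increasing order, are:

  0-simplices (9): A, B, D, E, F, G, J, L, M
  1-simplices (18): AG, AJ, AL, AM, BD, BF, BG, BJ, DG, DM, EF, EG, EM, FL, GJ, GL, JL, JM
  2-simplices (7): AGJ, AGL, AJL, AJM, BDG, BGJ, GJL
  3-simplices (1): AGJL

so the chain groups are C_0 ≅ Z^9, C_1 ≅ Z^18, C_2 ≅ Z^7, C_3 ≅ Z^1.

∂_1: C_1 → C_0 maps an edge to its endpoints' difference, ∂[p,q] = q − p.
The 9×18 boundary matrix has rank 8 and Smith normal form diag(1,1,1,1,1,1,1,1).

Boundary ∂_2: C_2 → C_1 acts by ∂[p,q,r] = [q,r] − [p,r] + [p,q]. For instance
  ∂AGL = GL − AL + AG,
  ∂AGJ = GJ − AJ + AG.
This gives a 18×7 integer matrix of rank 6; reducing to Smith normal form yields diagonal entries (1,1,1,1,1,1).

∂_3: C_3 → C_2 sends each 3-simplex σ to the alternating sum Σ_i (−1)^i (σ with its i-th vertex removed). For instance
  ∂AGJL = GJL − AJL + AGL − AGJ.
The resulting 7×1 matrix has rank 1, and its Smith normal form has invariant factors (1).

Now H_k = ker ∂_k / im ∂_{k+1}, so:

  H_0: rank C_0 − rank ∂_1 = 9 − 8 = 1, and the invariant factors of ∂_1 are all 1, so H_0 = Z.
  H_1: rank ker ∂_1 − rank ∂_2 = (18 − 8) − 6 = 4, and the invariant factors of ∂_2 are all 1, so H_1 = Z^4.
  H_2: rank ker ∂_2 − rank ∂_3 = (7 − 6) − 1 = 0, and the invariant factors of ∂_3 are all 1, so H_2 = 0.
  H_3: rank ker ∂_3 − rank ∂_4 = (1 − 1) − 0 = 0, and there is no ∂_4, so H_3 = 0.

As a check, the Euler characteristic is 9 − 18 + 7 − 1 = -3, which agrees with 1 − 4 + 0 − 0 = -3.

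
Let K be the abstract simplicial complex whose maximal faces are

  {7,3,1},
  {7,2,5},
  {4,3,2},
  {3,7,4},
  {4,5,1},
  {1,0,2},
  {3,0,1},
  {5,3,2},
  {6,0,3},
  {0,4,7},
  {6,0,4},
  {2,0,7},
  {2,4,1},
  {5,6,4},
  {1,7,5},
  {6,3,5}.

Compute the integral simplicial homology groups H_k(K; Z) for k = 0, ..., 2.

Order the vertices as 0 < 1 < 2 < 3 < 4 < 5 < 6 < 7. Listing each simplex with vertices in this order, K has dimension 2 with simplices:

  0-simplices (8): [0], [1], [2], [3], [4], [5], [6], [7]
  1-simplices (24): (24 of them)
  2-simplices (16): [0,1,2], [0,1,3], [0,2,7], [0,3,6], [0,4,6], [0,4,7], [1,2,4], [1,3,7], [1,4,5], [1,5,7], [2,3,4], [2,3,5], [2,5,7], [3,4,7], [3,5,6], [4,5,6]

Hence C_0 ≅ Z^8, C_1 ≅ Z^24, C_2 ≅ Z^16.

The boundary map ∂_1: C_1 → C_0 is given by ∂[p,q] = [q] − [p]. For instance
  ∂[3,5] = [5] − [3].
As a 8×24 matrix over Z this has rank 7, with invariant factors (1,1,1,1,1,1,1).

∂_2: C_2 → C_1 maps a triangle to the signed sum of its edges. For instance
  ∂[2,3,5] = [3,5] − [2,5] + [2,3],
  ∂[2,5,7] = [5,7] − [2,7] + [2,5].
This gives a 24×16 integer matrix of rank 15; reducing to Smith normal form yields diagonal entries (1,1,1,1,1,1,1,1,1,1,1,1,1,1,1).

From H_k ≅ ker(∂_k) / im(∂_{k+1}) we obtain:

  H_0: rank C_0 − rank ∂_1 = 8 − 7 = 1, and the invariant factors of ∂_1 are all 1, so H_0 = Z.
  H_1: rank ker ∂_1 − rank ∂_2 = (24 − 7) − 15 = 2, and the invariant factors of ∂_2 are all 1, so H_1 = Z^2.
  H_2: rank ker ∂_2 − rank ∂_3 = (16 − 15) − 0 = 1, and there is no ∂_3, so H_2 = Z.

H_0 = Z,  H_1 = Z^2,  H_2 = Z.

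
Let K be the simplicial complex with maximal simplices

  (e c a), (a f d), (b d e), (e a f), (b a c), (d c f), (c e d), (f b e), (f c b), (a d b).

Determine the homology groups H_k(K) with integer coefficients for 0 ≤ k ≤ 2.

K has 6 vertices, 15 edges, 10 triangles.
rank ∂_0 = 0, rank ∂_1 = 5 ⇒ b_0 = 6 − 0 − 5 = 1; all invariant factors of ∂_1 are 1 so no torsion. So H_0 = Z.
rank ∂_1 = 5, rank ∂_2 = 10 ⇒ b_1 = 15 − 5 − 10 = 0; ∂_2 has invariant factor(s) [2] giving torsion. So H_1 = Z/2.
rank ∂_2 = 10, rank ∂_3 = 0 ⇒ b_2 = 10 − 10 − 0 = 0. So H_2 = 0.

H_0 = Z,  H_1 = Z/2,  H_2 = 0.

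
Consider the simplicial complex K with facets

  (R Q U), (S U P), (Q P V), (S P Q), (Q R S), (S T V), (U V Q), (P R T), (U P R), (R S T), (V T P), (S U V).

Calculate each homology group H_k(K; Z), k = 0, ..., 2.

We work with the vertex ordering P < Q < R < S < T < U < V. The simplices of K, each written with vertices in increasing order, are:

  0-simplices (7): P, Q, R, S, T, U, V
  1-simplices (18): PQ, PR, PS, PT, PU, PV, QR, QS, QU, QV, RS, RT, RU, ST, SU, SV, TV, UV
  2-simplices (12): PQS, PQV, PRT, PRU, PSU, PTV, QRS, QRU, QUV, RST, STV, SUV

giving chain groups C_0 ≅ Z^7, C_1 ≅ Z^18, C_2 ≅ Z^12.

The boundary map ∂_1: C_1 → C_0 maps an edge to its endpoints' difference, ∂[p,q] = q − p. For instance
  ∂QV = V − Q.
The 7×18 boundary matrix has rank 6 and Smith normal form diag(1,1,1,1,1,1).

Boundary ∂_2: C_2 → C_1 sends each 2-simplex [p,q,r] to [q,r] − [p,r] + [p,q]. For instance
  ∂QRU = RU − QU + QR,
  ∂RST = ST − RT + RS.
The resulting 18×12 matrix has rank 12, and its Smith normal form has invariant factors (1,1,1,1,1,1,1,1,1,1,1,2).

Computing H_k = (kernel of ∂_k) / (image of ∂_{k+1}):

  H_0: rank C_0 − rank ∂_1 = 7 − 6 = 1, and the invariant factors of ∂_1 are all 1, so H_0 = Z.
  H_1: rank ker ∂_1 − rank ∂_2 = (18 − 6) − 12 = 0, and ∂_2 has invariant factor 2 > 1, so H_1 = Z/2Z.
  H_2: rank ker ∂_2 − rank ∂_3 = (12 − 12) − 0 = 0, and there is no ∂_3, so H_2 = 0.

(K is a triangulation of the real projective plane RP^2.)

H_0 = Z,  H_1 = Z/2Z,  H_2 = 0.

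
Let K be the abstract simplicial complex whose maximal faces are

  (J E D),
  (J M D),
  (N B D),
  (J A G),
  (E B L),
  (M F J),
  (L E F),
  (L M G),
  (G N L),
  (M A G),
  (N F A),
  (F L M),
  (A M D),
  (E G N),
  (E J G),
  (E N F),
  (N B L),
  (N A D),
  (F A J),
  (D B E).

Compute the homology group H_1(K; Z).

Fix the vertex order A < B < D < E < F < G < J < L < M < N and write every simplex with vertices in increasing order. Then dim K = 2 and the simplices of K are:

  0-simplices (10): A, B, D, E, F, G, J, L, M, N
  1-simplices (30): AD, AF, AG, AJ, AM, AN, BD, BE, BL, BN, DE, DJ, DM, DN, EF, EG, EJ, EL, EN, FJ, FL, FM, FN, GJ, GL, GM, GN, JM, LM, LN
  2-simplices (20): ADM, ADN, AFJ, AFN, AGJ, AGM, BDE, BDN, BEL, BLN, DEJ, DJM, EFL, EFN, EGJ, EGN, FJM, FLM, GLM, GLN

Hence C_0 ≅ Z^10, C_1 ≅ Z^30, C_2 ≅ Z^20.

The boundary map ∂_1: C_1 → C_0 sends each edge [p,q] (with p < q) to q − p. For instance
  ∂AG = G − A.
As a 10×30 matrix over Z this has rank 9, with invariant factors (1,1,1,1,1,1,1,1,1).

Boundary ∂_2: C_2 → C_1 maps a triangle to the signed sum of its edges. For instance
  ∂AGM = GM − AM + AG,
  ∂GLM = LM − GM + GL.
The resulting 30×20 matrix has rank 20, and its Smith normal form has invariant factors (1,1,1,1,1,1,1,1,1,1,1,1,1,1,1,1,1,1,1,2).

Now H_k = ker ∂_k / im ∂_{k+1}, so:

  H_1: rank ker ∂_1 − rank ∂_2 = (30 − 9) − 20 = 1, and ∂_2 has invariant factor 2 > 1, so H_1 ≅ Z ⊕ Z/2.

H_1 ≅ Z ⊕ Z/2.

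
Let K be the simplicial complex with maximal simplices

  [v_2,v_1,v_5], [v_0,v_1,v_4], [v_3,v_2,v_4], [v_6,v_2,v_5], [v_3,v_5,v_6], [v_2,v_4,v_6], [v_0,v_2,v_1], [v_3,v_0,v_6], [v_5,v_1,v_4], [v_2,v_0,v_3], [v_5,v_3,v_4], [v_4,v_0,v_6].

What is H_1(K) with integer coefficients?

Fix the vertex order v_0 < v_1 < v_2 < v_3 < v_4 < v_5 < v_6 and write every simplex with vertices in increasing order. Then dim K = 2 and the simplices of K are:

  0-simplices (7): [v_0], [v_1], [v_2], [v_3], [v_4], [v_5], [v_6]
  1-simplices (18): (18 of them)
  2-simplices (12): (12 of them)

so the chain groups are C_0 ≅ Z^7, C_1 ≅ Z^18, C_2 ≅ Z^12.

∂_1: C_1 → C_0 sends each edge [p,q] (with p < q) to q − p.
The resulting 7×18 matrix has rank 6, and its Smith normal form has invariant factors (1,1,1,1,1,1).

The boundary map ∂_2: C_2 → C_1 sends each 2-simplex [p,q,r] to [q,r] − [p,r] + [p,q]. For instance
  ∂[v_2,v_3,v_4] = [v_3,v_4] − [v_2,v_4] + [v_2,v_3],
  ∂[v_0,v_2,v_3] = [v_2,v_3] − [v_0,v_3] + [v_0,v_2].
As a 18×12 matrix over Z this has rank 12, with invariant factors (1,1,1,1,1,1,1,1,1,1,1,2).

Reading off H_k = ker ∂_k / im ∂_{k+1}:

  H_1: rank ker ∂_1 − rank ∂_2 = (18 − 6) − 12 = 0, and ∂_2 has invariant factor 2 > 1, so H_1 ≅ Z/2.

H_1 = Z/2.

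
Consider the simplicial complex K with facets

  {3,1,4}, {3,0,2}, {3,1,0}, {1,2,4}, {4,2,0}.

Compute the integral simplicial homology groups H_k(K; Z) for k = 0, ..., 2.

H_0 = Z,  H_1 = Z,  H_2 = 0.

K has 5 vertices, 10 edges, 5 triangles.
rank ∂_0 = 0, rank ∂_1 = 4 ⇒ b_0 = 5 − 0 − 4 = 1; all invariant factors of ∂_1 are 1 so no torsion. So H_0 = Z.
rank ∂_1 = 4, rank ∂_2 = 5 ⇒ b_1 = 10 − 4 − 5 = 1; all invariant factors of ∂_2 are 1 so no torsion. So H_1 = Z.
rank ∂_2 = 5, rank ∂_3 = 0 ⇒ b_2 = 5 − 5 − 0 = 0. So H_2 = 0.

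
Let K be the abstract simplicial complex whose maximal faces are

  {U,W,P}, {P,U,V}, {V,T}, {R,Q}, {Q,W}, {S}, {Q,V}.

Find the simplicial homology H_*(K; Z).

Fix the vertex order P < Q < R < S < T < U < V < W and write every simplex with vertices in increasing order. Then dim K = 2 and the simplices of K are:

  0-simplices (8): P, Q, R, S, T, U, V, W
  1-simplices (9): PU, PV, PW, QR, QV, QW, TV, UV, UW
  2-simplices (2): PUV, PUW

Hence C_0 ≅ Z^8, C_1 ≅ Z^9, C_2 ≅ Z^2.

The boundary map ∂_1: C_1 → C_0 is given by ∂[p,q] = [q] − [p]. For instance
  ∂QR = R − Q.
This gives a 8×9 integer matrix of rank 6; reducing to Smith normal form yields diagonal entries (1,1,1,1,1,1).

∂_2: C_2 → C_1 maps a triangle to the signed sum of its edges. For instance
  ∂PUV = UV − PV + PU,
  ∂PUW = UW − PW + PU.
The resulting 9×2 matrix has rank 2, and its Smith normal form has invariant factors (1,1).

Reading off H_k = ker ∂_k / im ∂_{k+1}:

  H_0: rank C_0 − rank ∂_1 = 8 − 6 = 2, and the invariant factors of ∂_1 are all 1, so H_0 = Z^2.
  H_1: rank ker ∂_1 − rank ∂_2 = (9 − 6) − 2 = 1, and the invariant factors of ∂_2 are all 1, so H_1 = Z.
  H_2: rank ker ∂_2 − rank ∂_3 = (2 − 2) − 0 = 0, and there is no ∂_3, so H_2 = 0.

H_0 ≅ Z^2,  H_1 ≅ Z,  H_2 = 0.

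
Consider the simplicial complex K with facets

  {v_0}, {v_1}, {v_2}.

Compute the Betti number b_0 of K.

K has 3 vertices.
rank ∂_0 = 0, rank ∂_1 = 0 ⇒ b_0 = 3 − 0 − 0 = 3. So H_0 ≅ Z^3.

b_0 = 3.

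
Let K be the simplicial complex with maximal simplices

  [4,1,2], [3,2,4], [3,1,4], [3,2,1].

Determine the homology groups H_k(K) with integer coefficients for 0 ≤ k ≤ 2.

Fix the vertex order 1 < 2 < 3 < 4 and write every simplex with vertices in increasing order. Then dim K = 2 and the simplices of K are:

  0-simplices (4): [1], [2], [3], [4]
  1-simplices (6): [1,2], [1,3], [1,4], [2,3], [2,4], [3,4]
  2-simplices (4): [1,2,3], [1,2,4], [1,3,4], [2,3,4]

so the chain groups are C_0 ≅ Z^4, C_1 ≅ Z^6, C_2 ≅ Z^4.

∂_1: C_1 → C_0 sends each edge [p,q] (with p < q) to q − p.
This gives a 4×6 integer matrix of rank 3; reducing to Smith normal form yields diagonal entries (1,1,1).

∂_2: C_2 → C_1 acts by ∂[p,q,r] = [q,r] − [p,r] + [p,q]. For instance
  ∂[1,3,4] = [3,4] − [1,4] + [1,3],
  ∂[1,2,3] = [2,3] − [1,3] + [1,2].
This gives a 6×4 integer matrix of rank 3; reducing to Smith normal form yields diagonal entries (1,1,1).

Now H_k = ker ∂_k / im ∂_{k+1}, so:

  H_0: rank C_0 − rank ∂_1 = 4 − 3 = 1, and the invariant factors of ∂_1 are all 1, so H_0 = Z.
  H_1: rank ker ∂_1 − rank ∂_2 = (6 − 3) − 3 = 0, and the invariant factors of ∂_2 are all 1, so H_1 = 0.
  H_2: rank ker ∂_2 − rank ∂_3 = (4 − 3) − 0 = 1, and there is no ∂_3, so H_2 = Z.

As a check, the Euler characteristic is 4 − 6 + 4 = 2, which agrees with 1 − 0 + 1 = 2.

H_0 = Z,  H_1 = 0,  H_2 = Z.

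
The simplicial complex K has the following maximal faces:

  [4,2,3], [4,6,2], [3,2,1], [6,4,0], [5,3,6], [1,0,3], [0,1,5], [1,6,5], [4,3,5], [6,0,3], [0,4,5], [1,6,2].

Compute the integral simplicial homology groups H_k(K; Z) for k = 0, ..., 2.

H_0 = Z,  H_1 = Z_2,  H_2 = 0.

Take the total order 0 < 1 < 2 < 3 < 4 < 5 < 6 on the vertex set. Then K (dimension 2) consists of the simplices:

  0-simplices (7): [0], [1], [2], [3], [4], [5], [6]
  1-simplices (18): [0,1], [0,3], [0,4], [0,5], [0,6], [1,2], [1,3], [1,5], [1,6], [2,3], [2,4], [2,6], [3,4], [3,5], [3,6], [4,5], [4,6], [5,6]
  2-simplices (12): [0,1,3], [0,1,5], [0,3,6], [0,4,5], [0,4,6], [1,2,3], [1,2,6], [1,5,6], [2,3,4], [2,4,6], [3,4,5], [3,5,6]

giving chain groups C_0 ≅ Z^7, C_1 ≅ Z^18, C_2 ≅ Z^12.

Boundary ∂_1: C_1 → C_0 sends each edge [p,q] (with p < q) to q − p. For instance
  ∂[3,4] = [4] − [3].
This gives a 7×18 integer matrix of rank 6; reducing to Smith normal form yields diagonal entries (1,1,1,1,1,1).

The boundary map ∂_2: C_2 → C_1 sends each 2-simplex [p,q,r] to [q,r] − [p,r] + [p,q]. For instance
  ∂[3,4,5] = [4,5] − [3,5] + [3,4],
  ∂[1,2,3] = [2,3] − [1,3] + [1,2].
As a 18×12 matrix over Z this has rank 12, with invariant factors (1,1,1,1,1,1,1,1,1,1,1,2).

Now H_k = ker ∂_k / im ∂_{k+1}, so:

  H_0: rank C_0 − rank ∂_1 = 7 − 6 = 1, and the invariant factors of ∂_1 are all 1, so H_0 = Z.
  H_1: rank ker ∂_1 − rank ∂_2 = (18 − 6) − 12 = 0, and ∂_2 has invariant factor 2 > 1, so H_1 = Z_2.
  H_2: rank ker ∂_2 − rank ∂_3 = (12 − 12) − 0 = 0, and there is no ∂_3, so H_2 = 0.

(K is a triangulation of the real projective plane RP^2.)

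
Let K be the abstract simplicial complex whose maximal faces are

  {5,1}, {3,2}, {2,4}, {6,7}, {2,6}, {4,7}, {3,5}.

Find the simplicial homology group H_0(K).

H_0 ≅ Z.

Take the total order 1 < 2 < 3 < 4 < 5 < 6 < 7 on the vertex set. Then K (dimension 1) consists of the simplices:

  0-simplices (7): [1], [2], [3], [4], [5], [6], [7]
  1-simplices (7): [1,5], [2,3], [2,4], [2,6], [3,5], [4,7], [6,7]

giving chain groups C_0 ≅ Z^7, C_1 ≅ Z^7.

The boundary map ∂_1: C_1 → C_0 is given by ∂[p,q] = [q] − [p]. For instance
  ∂[4,7] = [7] − [4].
As a 7×7 matrix over Z this has rank 6, with invariant factors (1,1,1,1,1,1).

Now H_k = ker ∂_k / im ∂_{k+1}, so:

  H_0: rank C_0 − rank ∂_1 = 7 − 6 = 1, and the invariant factors of ∂_1 are all 1, so H_0 ≅ Z.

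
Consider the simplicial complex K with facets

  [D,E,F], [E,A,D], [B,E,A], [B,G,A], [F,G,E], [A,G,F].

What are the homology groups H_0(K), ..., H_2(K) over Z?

We work with the vertex ordering A < B < D < E < F < G. The simplices of K, each written with vertices in increasing order, are:

  0-simplices (6): A, B, D, E, F, G
  1-simplices (12): AB, AD, AE, AF, AG, BE, BG, DE, DF, EF, EG, FG
  2-simplices (6): ABE, ABG, ADE, AFG, DEF, EFG

giving chain groups C_0 ≅ Z^6, C_1 ≅ Z^12, C_2 ≅ Z^6.

Boundary ∂_1: C_1 → C_0 is given by ∂[p,q] = [q] − [p]. For instance
  ∂AF = F − A.
The 6×12 boundary matrix has rank 5 and Smith normal form diag(1,1,1,1,1).

Boundary ∂_2: C_2 → C_1 maps a triangle to the signed sum of its edges. For instance
  ∂EFG = FG − EG + EF,
  ∂ADE = DE − AE + AD.
This gives a 12×6 integer matrix of rank 6; reducing to Smith normal form yields diagonal entries (1,1,1,1,1,1).

Reading off H_k = ker ∂_k / im ∂_{k+1}:

  H_0: rank C_0 − rank ∂_1 = 6 − 5 = 1, and the invariant factors of ∂_1 are all 1, so H_0 = Z.
  H_1: rank ker ∂_1 − rank ∂_2 = (12 − 5) − 6 = 1, and the invariant factors of ∂_2 are all 1, so H_1 = Z.
  H_2: rank ker ∂_2 − rank ∂_3 = (6 − 6) − 0 = 0, and there is no ∂_3, so H_2 = 0.

H_0 = Z,  H_1 = Z,  H_2 = 0.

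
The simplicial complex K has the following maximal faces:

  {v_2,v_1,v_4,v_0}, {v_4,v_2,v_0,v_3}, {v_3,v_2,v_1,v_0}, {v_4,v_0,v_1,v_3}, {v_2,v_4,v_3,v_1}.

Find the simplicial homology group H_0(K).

Take the total order v_0 < v_1 < v_2 < v_3 < v_4 on the vertex set. Then K (dimension 3) consists of the simplices:

  0-simplices (5): [v_0], [v_1], [v_2], [v_3], [v_4]
  1-simplices (10): [v_0,v_1], [v_0,v_2], [v_0,v_3], [v_0,v_4], [v_1,v_2], [v_1,v_3], [v_1,v_4], [v_2,v_3], [v_2,v_4], [v_3,v_4]
  2-simplices (10): [v_0,v_1,v_2], [v_0,v_1,v_3], [v_0,v_1,v_4], [v_0,v_2,v_3], [v_0,v_2,v_4], [v_0,v_3,v_4], [v_1,v_2,v_3], [v_1,v_2,v_4], [v_1,v_3,v_4], [v_2,v_3,v_4]
  3-simplices (5): [v_0,v_1,v_2,v_3], [v_0,v_1,v_2,v_4], [v_0,v_1,v_3,v_4], [v_0,v_2,v_3,v_4], [v_1,v_2,v_3,v_4]

giving chain groups C_0 ≅ Z^5, C_1 ≅ Z^10, C_2 ≅ Z^10, C_3 ≅ Z^5.

The boundary map ∂_1: C_1 → C_0 is given by ∂[p,q] = [q] − [p]. For instance
  ∂[v_0,v_1] = [v_1] − [v_0].
As a 5×10 matrix over Z this has rank 4, with invariant factors (1,1,1,1).

The boundary map ∂_2: C_2 → C_1 acts by ∂[p,q,r] = [q,r] − [p,r] + [p,q]. For instance
  ∂[v_0,v_3,v_4] = [v_3,v_4] − [v_0,v_4] + [v_0,v_3],
  ∂[v_2,v_3,v_4] = [v_3,v_4] − [v_2,v_4] + [v_2,v_3].
This gives a 10×10 integer matrix of rank 6; reducing to Smith normal form yields diagonal entries (1,1,1,1,1,1).

∂_3: C_3 → C_2 sends each 3-simplex σ to the alternating sum Σ_i (−1)^i (σ with its i-th vertex removed). For instance
  ∂[v_0,v_1,v_2,v_4] = [v_1,v_2,v_4] − [v_0,v_2,v_4] + [v_0,v_1,v_4] − [v_0,v_1,v_2],
  ∂[v_0,v_2,v_3,v_4] = [v_2,v_3,v_4] − [v_0,v_3,v_4] + [v_0,v_2,v_4] − [v_0,v_2,v_3].
The resulting 10×5 matrix has rank 4, and its Smith normal form has invariant factors (1,1,1,1).

Reading off H_k = ker ∂_k / im ∂_{k+1}:

  H_0: rank C_0 − rank ∂_1 = 5 − 4 = 1, and the invariant factors of ∂_1 are all 1, so H_0 = Z.

(K is a triangulation of the 3-sphere S^3.)

H_0 ≅ Z.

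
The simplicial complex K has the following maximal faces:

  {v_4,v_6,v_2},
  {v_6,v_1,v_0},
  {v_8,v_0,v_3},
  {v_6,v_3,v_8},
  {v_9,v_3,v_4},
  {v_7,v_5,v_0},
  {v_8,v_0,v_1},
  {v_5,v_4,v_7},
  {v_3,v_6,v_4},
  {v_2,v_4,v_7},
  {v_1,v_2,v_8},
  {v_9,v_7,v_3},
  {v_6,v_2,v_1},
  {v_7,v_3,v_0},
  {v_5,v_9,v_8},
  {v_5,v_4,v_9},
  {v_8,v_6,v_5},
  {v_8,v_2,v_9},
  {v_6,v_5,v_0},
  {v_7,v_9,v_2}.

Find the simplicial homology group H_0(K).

We work with the vertex ordering v_0 < v_1 < v_2 < v_3 < v_4 < v_5 < v_6 < v_7 < v_8 < v_9. The simplices of K, each written with vertices in increasing order, are:

  0-simplices (10): [v_0], [v_1], [v_2], [v_3], [v_4], [v_5], [v_6], [v_7], [v_8], [v_9]
  1-simplices (30): (30 of them)
  2-simplices (20): (20 of them)

giving chain groups C_0 ≅ Z^10, C_1 ≅ Z^30, C_2 ≅ Z^20.

The boundary map ∂_1: C_1 → C_0 is given by ∂[p,q] = [q] − [p].
As a 10×30 matrix over Z this has rank 9, with invariant factors (1,1,1,1,1,1,1,1,1).

Boundary ∂_2: C_2 → C_1 maps a triangle to the signed sum of its edges. For instance
  ∂[v_2,v_7,v_9] = [v_7,v_9] − [v_2,v_9] + [v_2,v_7],
  ∂[v_0,v_1,v_8] = [v_1,v_8] − [v_0,v_8] + [v_0,v_1].
This gives a 30×20 integer matrix of rank 20; reducing to Smith normal form yields diagonal entries (1,1,1,1,1,1,1,1,1,1,1,1,1,1,1,1,1,1,1,2).

Computing H_k = (kernel of ∂_k) / (image of ∂_{k+1}):

  H_0: rank C_0 − rank ∂_1 = 10 − 9 = 1, and the invariant factors of ∂_1 are all 1, so H_0 ≅ Z.

(K is a triangulation of the Klein bottle.)

H_0 ≅ Z.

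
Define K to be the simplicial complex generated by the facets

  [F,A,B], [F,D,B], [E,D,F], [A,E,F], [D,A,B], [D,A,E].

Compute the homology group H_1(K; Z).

Order the vertices as A < B < D < E < F. Listing each simplex with vertices in this order, K has dimension 2 with simplices:

  0-simplices (5): A, B, D, E, F
  1-simplices (9): AB, AD, AE, AF, BD, BF, DE, DF, EF
  2-simplices (6): ABD, ABF, ADE, AEF, BDF, DEF

so the chain groups are C_0 ≅ Z^5, C_1 ≅ Z^9, C_2 ≅ Z^6.

The boundary map ∂_1: C_1 → C_0 is given by ∂[p,q] = [q] − [p]. For instance
  ∂BF = F − B.
This gives a 5×9 integer matrix of rank 4; reducing to Smith normal form yields diagonal entries (1,1,1,1).

The boundary map ∂_2: C_2 → C_1 maps a triangle to the signed sum of its edges. For instance
  ∂ADE = DE − AE + AD,
  ∂ABD = BD − AD + AB.
The resulting 9×6 matrix has rank 5, and its Smith normal form has invariant factors (1,1,1,1,1).

Computing H_k = (kernel of ∂_k) / (image of ∂_{k+1}):

  H_1: rank ker ∂_1 − rank ∂_2 = (9 − 4) − 5 = 0, and the invariant factors of ∂_2 are all 1, so H_1 = 0.

(K is a triangulation of the 2-sphere S^2.)

H_1 = 0.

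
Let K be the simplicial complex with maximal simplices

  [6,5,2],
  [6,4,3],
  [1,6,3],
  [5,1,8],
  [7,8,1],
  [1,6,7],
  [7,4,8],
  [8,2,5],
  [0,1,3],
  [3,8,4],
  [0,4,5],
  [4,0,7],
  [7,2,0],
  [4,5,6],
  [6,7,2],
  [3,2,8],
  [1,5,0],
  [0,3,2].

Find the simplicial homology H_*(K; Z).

Order the vertices as 0 < 1 < 2 < 3 < 4 < 5 < 6 < 7 < 8. Listing each simplex with vertices in this order, K has dimension 2 with simplices:

  0-simplices (9): [0], [1], [2], [3], [4], [5], [6], [7], [8]
  1-simplices (27): (27 of them)
  2-simplices (18): [0,1,3], [0,1,5], [0,2,3], [0,2,7], [0,4,5], [0,4,7], [1,3,6], [1,5,8], [1,6,7], [1,7,8], [2,3,8], [2,5,6], [2,5,8], [2,6,7], [3,4,6], [3,4,8], [4,5,6], [4,7,8]

giving chain groups C_0 ≅ Z^9, C_1 ≅ Z^27, C_2 ≅ Z^18.

The boundary map ∂_1: C_1 → C_0 maps an edge to its endpoints' difference, ∂[p,q] = q − p. For instance
  ∂[0,3] = [3] − [0].
The 9×27 boundary matrix has rank 8 and Smith normal form diag(1,1,1,1,1,1,1,1).

∂_2: C_2 → C_1 sends each 2-simplex [p,q,r] to [q,r] − [p,r] + [p,q]. For instance
  ∂[1,3,6] = [3,6] − [1,6] + [1,3],
  ∂[1,6,7] = [6,7] − [1,7] + [1,6].
As a 27×18 matrix over Z this has rank 17, with invariant factors (1,1,1,1,1,1,1,1,1,1,1,1,1,1,1,1,1).

From H_k ≅ ker(∂_k) / im(∂_{k+1}) we obtain:

  H_0: rank C_0 − rank ∂_1 = 9 − 8 = 1, and the invariant factors of ∂_1 are all 1, so H_0 = Z.
  H_1: rank ker ∂_1 − rank ∂_2 = (27 − 8) − 17 = 2, and the invariant factors of ∂_2 are all 1, so H_1 = Z^2.
  H_2: rank ker ∂_2 − rank ∂_3 = (18 − 17) − 0 = 1, and there is no ∂_3, so H_2 = Z.

H_0 ≅ Z,  H_1 ≅ Z^2,  H_2 ≅ Z.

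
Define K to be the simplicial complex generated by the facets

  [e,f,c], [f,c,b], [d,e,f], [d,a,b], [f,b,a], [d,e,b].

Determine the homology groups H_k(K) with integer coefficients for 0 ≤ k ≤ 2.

We work with the vertex ordering a < b < c < d < e < f. The simplices of K, each written with vertices in increasing order, are:

  0-simplices (6): a, b, c, d, e, f
  1-simplices (12): ab, ad, af, bc, bd, be, bf, ce, cf, de, df, ef
  2-simplices (6): abd, abf, bcf, bde, cef, def

Hence C_0 ≅ Z^6, C_1 ≅ Z^12, C_2 ≅ Z^6.

∂_1: C_1 → C_0 is given by ∂[p,q] = [q] − [p].
This gives a 6×12 integer matrix of rank 5; reducing to Smith normal form yields diagonal entries (1,1,1,1,1).

∂_2: C_2 → C_1 sends each 2-simplex [p,q,r] to [q,r] − [p,r] + [p,q]. For instance
  ∂abf = bf − af + ab,
  ∂abd = bd − ad + ab.
This gives a 12×6 integer matrix of rank 6; reducing to Smith normal form yields diagonal entries (1,1,1,1,1,1).

Computing H_k = (kernel of ∂_k) / (image of ∂_{k+1}):

  H_0: rank C_0 − rank ∂_1 = 6 − 5 = 1, and the invariant factors of ∂_1 are all 1, so H_0 = Z.
  H_1: rank ker ∂_1 − rank ∂_2 = (12 − 5) − 6 = 1, and the invariant factors of ∂_2 are all 1, so H_1 = Z.
  H_2: rank ker ∂_2 − rank ∂_3 = (6 − 6) − 0 = 0, and there is no ∂_3, so H_2 = 0.

H_0 = Z,  H_1 = Z,  H_2 = 0.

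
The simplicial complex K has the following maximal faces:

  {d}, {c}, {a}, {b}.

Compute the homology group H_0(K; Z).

H_0 = Z^4.

Order the vertices as a < b < c < d. Listing each simplex with vertices in this order, K has dimension 0 with simplices:

  0-simplices (4): a, b, c, d

so the chain groups are C_0 ≅ Z^4.

From H_k ≅ ker(∂_k) / im(∂_{k+1}) we obtain:

  H_0: rank C_0 − rank ∂_1 = 4 − 0 = 4, and there is no ∂_1, so H_0 ≅ Z^4.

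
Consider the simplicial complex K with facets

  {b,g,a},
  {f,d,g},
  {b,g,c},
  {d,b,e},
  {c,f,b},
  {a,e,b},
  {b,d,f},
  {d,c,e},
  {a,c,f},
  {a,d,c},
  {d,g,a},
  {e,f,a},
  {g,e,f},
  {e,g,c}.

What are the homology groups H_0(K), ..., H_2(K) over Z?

Take the total order a < b < c < d < e < f < g on the vertex set. Then K (dimension 2) consists of the simplices:

  0-simplices (7): a, b, c, d, e, f, g
  1-simplices (21): ab, ac, ad, ae, af, ag, bc, bd, be, bf, bg, cd, ce, cf, cg, de, df, dg, ef, eg, fg
  2-simplices (14): abe, abg, acd, acf, adg, aef, bcf, bcg, bde, bdf, cde, ceg, dfg, efg

so the chain groups are C_0 ≅ Z^7, C_1 ≅ Z^21, C_2 ≅ Z^14.

The boundary map ∂_1: C_1 → C_0 is given by ∂[p,q] = [q] − [p]. For instance
  ∂bg = g − b.
The resulting 7×21 matrix has rank 6, and its Smith normal form has invariant factors (1,1,1,1,1,1).

The boundary map ∂_2: C_2 → C_1 maps a triangle to the signed sum of its edges. For instance
  ∂abe = be − ae + ab,
  ∂bcg = cg − bg + bc.
This gives a 21×14 integer matrix of rank 13; reducing to Smith normal form yields diagonal entries (1,1,1,1,1,1,1,1,1,1,1,1,1).

Reading off H_k = ker ∂_k / im ∂_{k+1}:

  H_0: rank C_0 − rank ∂_1 = 7 − 6 = 1, and the invariant factors of ∂_1 are all 1, so H_0 ≅ Z.
  H_1: rank ker ∂_1 − rank ∂_2 = (21 − 6) − 13 = 2, and the invariant factors of ∂_2 are all 1, so H_1 ≅ Z^2.
  H_2: rank ker ∂_2 − rank ∂_3 = (14 − 13) − 0 = 1, and there is no ∂_3, so H_2 ≅ Z.

As a check, the Euler characteristic is 7 − 21 + 14 = 0, which agrees with 1 − 2 + 1 = 0.

H_0 ≅ Z,  H_1 ≅ Z^2,  H_2 ≅ Z.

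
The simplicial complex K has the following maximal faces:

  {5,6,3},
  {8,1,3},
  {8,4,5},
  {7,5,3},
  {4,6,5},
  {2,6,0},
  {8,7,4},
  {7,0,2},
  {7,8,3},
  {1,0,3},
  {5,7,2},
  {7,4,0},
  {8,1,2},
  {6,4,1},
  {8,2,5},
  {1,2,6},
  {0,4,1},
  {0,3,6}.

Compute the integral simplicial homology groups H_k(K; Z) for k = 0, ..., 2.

Fix the vertex order 0 < 1 < 2 < 3 < 4 < 5 < 6 < 7 < 8 and write every simplex with vertices in increasing order. Then dim K = 2 and the simplices of K are:

  0-simplices (9): [0], [1], [2], [3], [4], [5], [6], [7], [8]
  1-simplices (27): (27 of them)
  2-simplices (18): [0,1,3], [0,1,4], [0,2,6], [0,2,7], [0,3,6], [0,4,7], [1,2,6], [1,2,8], [1,3,8], [1,4,6], [2,5,7], [2,5,8], [3,5,6], [3,5,7], [3,7,8], [4,5,6], [4,5,8], [4,7,8]

giving chain groups C_0 ≅ Z^9, C_1 ≅ Z^27, C_2 ≅ Z^18.

The boundary map ∂_1: C_1 → C_0 sends each edge [p,q] (with p < q) to q − p.
The 9×27 boundary matrix has rank 8 and Smith normal form diag(1,1,1,1,1,1,1,1).

∂_2: C_2 → C_1 acts by ∂[p,q,r] = [q,r] − [p,r] + [p,q]. For instance
  ∂[3,5,6] = [5,6] − [3,6] + [3,5],
  ∂[1,3,8] = [3,8] − [1,8] + [1,3].
This gives a 27×18 integer matrix of rank 18; reducing to Smith normal form yields diagonal entries (1,1,1,1,1,1,1,1,1,1,1,1,1,1,1,1,1,2).

From H_k ≅ ker(∂_k) / im(∂_{k+1}) we obtain:

  H_0: rank C_0 − rank ∂_1 = 9 − 8 = 1, and the invariant factors of ∂_1 are all 1, so H_0 ≅ Z.
  H_1: rank ker ∂_1 − rank ∂_2 = (27 − 8) − 18 = 1, and ∂_2 has invariant factor 2 > 1, so H_1 ≅ Z ⊕ Z/2Z.
  H_2: rank ker ∂_2 − rank ∂_3 = (18 − 18) − 0 = 0, and there is no ∂_3, so H_2 ≅ 0.

As a check, the Euler characteristic is 9 − 27 + 18 = 0, which agrees with 1 − 1 + 0 = 0.
(K is a triangulation of the Klein bottle.)

H_0 ≅ Z,  H_1 ≅ Z ⊕ Z/2Z,  H_2 = 0.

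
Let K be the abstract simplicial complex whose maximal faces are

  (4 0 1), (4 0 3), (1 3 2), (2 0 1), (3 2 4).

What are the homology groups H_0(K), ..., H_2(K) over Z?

Fix the vertex order 0 < 1 < 2 < 3 < 4 and write every simplex with vertices in increasing order. Then dim K = 2 and the simplices of K are:

  0-simplices (5): [0], [1], [2], [3], [4]
  1-simplices (10): [0,1], [0,2], [0,3], [0,4], [1,2], [1,3], [1,4], [2,3], [2,4], [3,4]
  2-simplices (5): [0,1,2], [0,1,4], [0,3,4], [1,2,3], [2,3,4]

giving chain groups C_0 ≅ Z^5, C_1 ≅ Z^10, C_2 ≅ Z^5.

Boundary ∂_1: C_1 → C_0 sends each edge [p,q] (with p < q) to q − p.
This gives a 5×10 integer matrix of rank 4; reducing to Smith normal form yields diagonal entries (1,1,1,1).

The boundary map ∂_2: C_2 → C_1 sends each 2-simplex [p,q,r] to [q,r] − [p,r] + [p,q]. For instance
  ∂[0,1,4] = [1,4] − [0,4] + [0,1],
  ∂[0,3,4] = [3,4] − [0,4] + [0,3].
This gives a 10×5 integer matrix of rank 5; reducing to Smith normal form yields diagonal entries (1,1,1,1,1).

Computing H_k = (kernel of ∂_k) / (image of ∂_{k+1}):

  H_0: rank C_0 − rank ∂_1 = 5 − 4 = 1, and the invariant factors of ∂_1 are all 1, so H_0 ≅ Z.
  H_1: rank ker ∂_1 − rank ∂_2 = (10 − 4) − 5 = 1, and the invariant factors of ∂_2 are all 1, so H_1 ≅ Z.
  H_2: rank ker ∂_2 − rank ∂_3 = (5 − 5) − 0 = 0, and there is no ∂_3, so H_2 ≅ 0.

As a check, the Euler characteristic is 5 − 10 + 5 = 0, which agrees with 1 − 1 + 0 = 0.

H_0 = Z,  H_1 = Z,  H_2 = 0.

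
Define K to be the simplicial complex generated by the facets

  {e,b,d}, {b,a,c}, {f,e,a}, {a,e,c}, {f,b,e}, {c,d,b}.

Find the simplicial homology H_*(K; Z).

Fix the vertex order a < b < c < d < e < f and write every simplex with vertices in increasing order. Then dim K = 2 and the simplices of K are:

  0-simplices (6): a, b, c, d, e, f
  1-simplices (12): ab, ac, ae, af, bc, bd, be, bf, cd, ce, de, ef
  2-simplices (6): abc, ace, aef, bcd, bde, bef

so the chain groups are C_0 ≅ Z^6, C_1 ≅ Z^12, C_2 ≅ Z^6.

∂_1: C_1 → C_0 is given by ∂[p,q] = [q] − [p].
As a 6×12 matrix over Z this has rank 5, with invariant factors (1,1,1,1,1).

∂_2: C_2 → C_1 acts by ∂[p,q,r] = [q,r] − [p,r] + [p,q]. For instance
  ∂bef = ef − bf + be,
  ∂aef = ef − af + ae.
The 12×6 boundary matrix has rank 6 and Smith normal form diag(1,1,1,1,1,1).

Reading off H_k = ker ∂_k / im ∂_{k+1}:

  H_0: rank C_0 − rank ∂_1 = 6 − 5 = 1, and the invariant factors of ∂_1 are all 1, so H_0 ≅ Z.
  H_1: rank ker ∂_1 − rank ∂_2 = (12 − 5) − 6 = 1, and the invariant factors of ∂_2 are all 1, so H_1 ≅ Z.
  H_2: rank ker ∂_2 − rank ∂_3 = (6 − 6) − 0 = 0, and there is no ∂_3, so H_2 ≅ 0.

H_0 ≅ Z,  H_1 ≅ Z,  H_2 = 0.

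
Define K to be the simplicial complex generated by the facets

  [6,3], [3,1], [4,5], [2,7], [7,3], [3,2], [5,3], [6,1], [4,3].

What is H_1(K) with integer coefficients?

H_1 ≅ Z^3.

K has 7 vertices, 9 edges.
rank ∂_1 = 6, rank ∂_2 = 0 ⇒ b_1 = 9 − 6 − 0 = 3. So H_1 = Z^3.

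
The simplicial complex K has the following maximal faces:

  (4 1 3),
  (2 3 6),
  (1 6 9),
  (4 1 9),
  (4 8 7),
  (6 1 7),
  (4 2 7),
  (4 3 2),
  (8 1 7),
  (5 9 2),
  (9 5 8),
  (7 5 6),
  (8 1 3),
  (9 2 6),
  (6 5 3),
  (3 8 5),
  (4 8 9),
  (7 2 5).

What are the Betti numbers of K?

Take the total order 1 < 2 < 3 < 4 < 5 < 6 < 7 < 8 < 9 on the vertex set. Then K (dimension 2) consists of the simplices:

  0-simplices (9): [1], [2], [3], [4], [5], [6], [7], [8], [9]
  1-simplices (27): (27 of them)
  2-simplices (18): [1,3,4], [1,3,8], [1,4,9], [1,6,7], [1,6,9], [1,7,8], [2,3,4], [2,3,6], [2,4,7], [2,5,7], [2,5,9], [2,6,9], [3,5,6], [3,5,8], [4,7,8], [4,8,9], [5,6,7], [5,8,9]

Hence C_0 ≅ Z^9, C_1 ≅ Z^27, C_2 ≅ Z^18.

Boundary ∂_1: C_1 → C_0 maps an edge to its endpoints' difference, ∂[p,q] = q − p. For instance
  ∂[1,3] = [3] − [1].
The 9×27 boundary matrix has rank 8 and Smith normal form diag(1,1,1,1,1,1,1,1).

Boundary ∂_2: C_2 → C_1 sends each 2-simplex [p,q,r] to [q,r] − [p,r] + [p,q]. For instance
  ∂[5,8,9] = [8,9] − [5,9] + [5,8],
  ∂[1,6,7] = [6,7] − [1,7] + [1,6].
As a 27×18 matrix over Z this has rank 18, with invariant factors (1,1,1,1,1,1,1,1,1,1,1,1,1,1,1,1,1,2).

From H_k ≅ ker(∂_k) / im(∂_{k+1}) we obtain:

  H_0: rank C_0 − rank ∂_1 = 9 − 8 = 1, and the invariant factors of ∂_1 are all 1, so H_0 ≅ Z.
  H_1: rank ker ∂_1 − rank ∂_2 = (27 − 8) − 18 = 1, and ∂_2 has invariant factor 2 > 1, so H_1 ≅ Z ⊕ Z/2.
  H_2: rank ker ∂_2 − rank ∂_3 = (18 − 18) − 0 = 0, and there is no ∂_3, so H_2 ≅ 0.

(K is a triangulation of the Klein bottle.)

Hence the Betti numbers are b_0 = 1, b_1 = 1, b_2 = 0.

b_0 = 1, b_1 = 1, b_2 = 0.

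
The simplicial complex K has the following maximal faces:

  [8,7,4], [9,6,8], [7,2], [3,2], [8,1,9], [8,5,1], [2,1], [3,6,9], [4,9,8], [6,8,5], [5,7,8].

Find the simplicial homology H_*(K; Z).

We work with the vertex ordering 1 < 2 < 3 < 4 < 5 < 6 < 7 < 8 < 9. The simplices of K, each written with vertices in increasing order, are:

  0-simplices (9): [1], [2], [3], [4], [5], [6], [7], [8], [9]
  1-simplices (18): [1,2], [1,5], [1,8], [1,9], [2,3], [2,7], [3,6], [3,9], [4,7], [4,8], [4,9], [5,6], [5,7], [5,8], [6,8], [6,9], [7,8], [8,9]
  2-simplices (8): [1,5,8], [1,8,9], [3,6,9], [4,7,8], [4,8,9], [5,6,8], [5,7,8], [6,8,9]

giving chain groups C_0 ≅ Z^9, C_1 ≅ Z^18, C_2 ≅ Z^8.

The boundary map ∂_1: C_1 → C_0 is given by ∂[p,q] = [q] − [p]. For instance
  ∂[5,8] = [8] − [5].
As a 9×18 matrix over Z this has rank 8, with invariant factors (1,1,1,1,1,1,1,1).

∂_2: C_2 → C_1 sends each 2-simplex [p,q,r] to [q,r] − [p,r] + [p,q]. For instance
  ∂[4,8,9] = [8,9] − [4,9] + [4,8],
  ∂[5,7,8] = [7,8] − [5,8] + [5,7].
The resulting 18×8 matrix has rank 8, and its Smith normal form has invariant factors (1,1,1,1,1,1,1,1).

Reading off H_k = ker ∂_k / im ∂_{k+1}:

  H_0: rank C_0 − rank ∂_1 = 9 − 8 = 1, and the invariant factors of ∂_1 are all 1, so H_0 ≅ Z.
  H_1: rank ker ∂_1 − rank ∂_2 = (18 − 8) − 8 = 2, and the invariant factors of ∂_2 are all 1, so H_1 ≅ Z^2.
  H_2: rank ker ∂_2 − rank ∂_3 = (8 − 8) − 0 = 0, and there is no ∂_3, so H_2 ≅ 0.

As a check, the Euler characteristic is 9 − 18 + 8 = -1, which agrees with 1 − 2 + 0 = -1.

H_0 = Z,  H_1 = Z^2,  H_2 = 0.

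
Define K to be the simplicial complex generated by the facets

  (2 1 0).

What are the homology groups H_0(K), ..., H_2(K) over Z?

Order the vertices as 0 < 1 < 2. Listing each simplex with vertices in this order, K has dimension 2 with simplices:

  0-simplices (3): [0], [1], [2]
  1-simplices (3): [0,1], [0,2], [1,2]
  2-simplices (1): [0,1,2]

Hence C_0 ≅ Z^3, C_1 ≅ Z^3, C_2 ≅ Z^1.

Boundary ∂_1: C_1 → C_0 is given by ∂[p,q] = [q] − [p]. For instance
  ∂[0,1] = [1] − [0].
This gives a 3×3 integer matrix of rank 2; reducing to Smith normal form yields diagonal entries (1,1).

The boundary map ∂_2: C_2 → C_1 maps a triangle to the signed sum of its edges. For instance
  ∂[0,1,2] = [1,2] − [0,2] + [0,1].
This gives a 3×1 integer matrix of rank 1; reducing to Smith normal form yields diagonal entries (1).

Reading off H_k = ker ∂_k / im ∂_{k+1}:

  H_0: rank C_0 − rank ∂_1 = 3 − 2 = 1, and the invariant factors of ∂_1 are all 1, so H_0 ≅ Z.
  H_1: rank ker ∂_1 − rank ∂_2 = (3 − 2) − 1 = 0, and the invariant factors of ∂_2 are all 1, so H_1 ≅ 0.
  H_2: rank ker ∂_2 − rank ∂_3 = (1 − 1) − 0 = 0, and there is no ∂_3, so H_2 ≅ 0.

(K is a triangulation of the 2-simplex.)

H_0 = Z,  H_1 = 0,  H_2 = 0.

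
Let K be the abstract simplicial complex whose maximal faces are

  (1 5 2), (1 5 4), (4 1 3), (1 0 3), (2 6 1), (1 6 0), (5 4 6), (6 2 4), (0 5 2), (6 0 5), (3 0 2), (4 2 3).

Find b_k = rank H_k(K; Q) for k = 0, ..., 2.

Fix the vertex order 0 < 1 < 2 < 3 < 4 < 5 < 6 and write every simplex with vertices in increasing order. Then dim K = 2 and the simplices of K are:

  0-simplices (7): [0], [1], [2], [3], [4], [5], [6]
  1-simplices (18): [0,1], [0,2], [0,3], [0,5], [0,6], [1,2], [1,3], [1,4], [1,5], [1,6], [2,3], [2,4], [2,5], [2,6], [3,4], [4,5], [4,6], [5,6]
  2-simplices (12): [0,1,3], [0,1,6], [0,2,3], [0,2,5], [0,5,6], [1,2,5], [1,2,6], [1,3,4], [1,4,5], [2,3,4], [2,4,6], [4,5,6]

so the chain groups are C_0 ≅ Z^7, C_1 ≅ Z^18, C_2 ≅ Z^12.

∂_1: C_1 → C_0 sends each edge [p,q] (with p < q) to q − p. For instance
  ∂[4,5] = [5] − [4].
As a 7×18 matrix over Z this has rank 6, with invariant factors (1,1,1,1,1,1).

∂_2: C_2 → C_1 acts by ∂[p,q,r] = [q,r] − [p,r] + [p,q]. For instance
  ∂[2,4,6] = [4,6] − [2,6] + [2,4],
  ∂[2,3,4] = [3,4] − [2,4] + [2,3].
The 18×12 boundary matrix has rank 12 and Smith normal form diag(1,1,1,1,1,1,1,1,1,1,1,2).

From H_k ≅ ker(∂_k) / im(∂_{k+1}) we obtain:

  H_0: rank C_0 − rank ∂_1 = 7 − 6 = 1, and the invariant factors of ∂_1 are all 1, so H_0 = Z.
  H_1: rank ker ∂_1 − rank ∂_2 = (18 − 6) − 12 = 0, and ∂_2 has invariant factor 2 > 1, so H_1 = Z/2.
  H_2: rank ker ∂_2 − rank ∂_3 = (12 − 12) − 0 = 0, and there is no ∂_3, so H_2 = 0.

Hence the Betti numbers are b_0 = 1, b_1 = 0, b_2 = 0.

b_0 = 1, b_1 = 0, b_2 = 0.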